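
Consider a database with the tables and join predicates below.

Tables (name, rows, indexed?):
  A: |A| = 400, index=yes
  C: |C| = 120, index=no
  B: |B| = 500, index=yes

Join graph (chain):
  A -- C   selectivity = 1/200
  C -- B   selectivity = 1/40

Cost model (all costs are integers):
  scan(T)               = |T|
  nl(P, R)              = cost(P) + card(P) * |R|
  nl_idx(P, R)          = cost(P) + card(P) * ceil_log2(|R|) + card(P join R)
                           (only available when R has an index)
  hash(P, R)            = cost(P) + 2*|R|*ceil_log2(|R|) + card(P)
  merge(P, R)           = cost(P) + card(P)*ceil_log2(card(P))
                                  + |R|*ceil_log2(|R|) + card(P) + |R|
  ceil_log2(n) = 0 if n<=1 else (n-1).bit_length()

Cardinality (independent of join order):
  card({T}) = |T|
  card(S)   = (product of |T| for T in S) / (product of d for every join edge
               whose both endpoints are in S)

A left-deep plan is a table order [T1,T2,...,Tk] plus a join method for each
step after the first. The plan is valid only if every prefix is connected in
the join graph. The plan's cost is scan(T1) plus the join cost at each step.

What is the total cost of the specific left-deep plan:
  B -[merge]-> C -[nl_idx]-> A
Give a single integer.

22960

step 1: scan B: cost=500, card=500
step 2: join C via merge
    card(P join C) = 500*120/(40) = 1500
    cost = 500 + 500*9 + 120*7 + 500 + 120 = 6460
step 3: join A via nl_idx
    card(P join A) = 1500*400/(200) = 3000
    cost = 6460 + 1500*9 + 3000 = 22960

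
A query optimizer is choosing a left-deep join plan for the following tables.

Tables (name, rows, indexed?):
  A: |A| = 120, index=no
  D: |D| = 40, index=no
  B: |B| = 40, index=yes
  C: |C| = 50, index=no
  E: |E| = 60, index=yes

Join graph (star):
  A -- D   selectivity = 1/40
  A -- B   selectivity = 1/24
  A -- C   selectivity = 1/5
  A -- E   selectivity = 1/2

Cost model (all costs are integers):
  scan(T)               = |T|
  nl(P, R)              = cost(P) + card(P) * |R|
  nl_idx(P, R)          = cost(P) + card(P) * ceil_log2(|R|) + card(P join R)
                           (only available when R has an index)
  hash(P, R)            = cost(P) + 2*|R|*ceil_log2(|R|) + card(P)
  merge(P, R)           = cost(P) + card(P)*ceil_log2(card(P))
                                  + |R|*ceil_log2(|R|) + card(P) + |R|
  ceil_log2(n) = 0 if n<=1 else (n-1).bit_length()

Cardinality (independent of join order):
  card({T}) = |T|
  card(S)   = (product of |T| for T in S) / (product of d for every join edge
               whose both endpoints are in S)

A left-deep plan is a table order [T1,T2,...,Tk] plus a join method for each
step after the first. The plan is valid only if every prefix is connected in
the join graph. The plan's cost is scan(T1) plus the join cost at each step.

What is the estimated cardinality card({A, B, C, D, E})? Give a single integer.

Tables in S: A(120), B(40), C(50), D(40), E(60)
Edges inside S: A-D(d=40), A-B(d=24), A-C(d=5), A-E(d=2)
numerator = 120 * 40 * 50 * 40 * 60 = 576000000
denominator = 40 * 24 * 5 * 2 = 9600
card(S) = 576000000 / 9600 = 60000

60000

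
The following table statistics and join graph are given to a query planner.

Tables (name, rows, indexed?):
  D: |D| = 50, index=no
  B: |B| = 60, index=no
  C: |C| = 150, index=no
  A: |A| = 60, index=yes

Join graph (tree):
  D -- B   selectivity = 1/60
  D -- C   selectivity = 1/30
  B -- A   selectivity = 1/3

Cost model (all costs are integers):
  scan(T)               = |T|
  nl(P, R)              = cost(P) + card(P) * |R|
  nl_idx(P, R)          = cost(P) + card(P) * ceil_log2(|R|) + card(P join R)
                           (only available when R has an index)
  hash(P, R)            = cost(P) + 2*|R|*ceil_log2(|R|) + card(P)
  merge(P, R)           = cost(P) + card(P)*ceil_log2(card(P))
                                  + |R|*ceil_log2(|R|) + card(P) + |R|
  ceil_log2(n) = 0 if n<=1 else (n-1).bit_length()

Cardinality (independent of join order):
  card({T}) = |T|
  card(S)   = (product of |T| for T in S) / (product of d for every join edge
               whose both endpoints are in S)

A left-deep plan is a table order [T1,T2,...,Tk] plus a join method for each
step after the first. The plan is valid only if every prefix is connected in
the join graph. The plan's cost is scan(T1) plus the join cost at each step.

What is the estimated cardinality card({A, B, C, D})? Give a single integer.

Tables in S: A(60), B(60), C(150), D(50)
Edges inside S: D-B(d=60), D-C(d=30), B-A(d=3)
numerator = 60 * 60 * 150 * 50 = 27000000
denominator = 60 * 30 * 3 = 5400
card(S) = 27000000 / 5400 = 5000

5000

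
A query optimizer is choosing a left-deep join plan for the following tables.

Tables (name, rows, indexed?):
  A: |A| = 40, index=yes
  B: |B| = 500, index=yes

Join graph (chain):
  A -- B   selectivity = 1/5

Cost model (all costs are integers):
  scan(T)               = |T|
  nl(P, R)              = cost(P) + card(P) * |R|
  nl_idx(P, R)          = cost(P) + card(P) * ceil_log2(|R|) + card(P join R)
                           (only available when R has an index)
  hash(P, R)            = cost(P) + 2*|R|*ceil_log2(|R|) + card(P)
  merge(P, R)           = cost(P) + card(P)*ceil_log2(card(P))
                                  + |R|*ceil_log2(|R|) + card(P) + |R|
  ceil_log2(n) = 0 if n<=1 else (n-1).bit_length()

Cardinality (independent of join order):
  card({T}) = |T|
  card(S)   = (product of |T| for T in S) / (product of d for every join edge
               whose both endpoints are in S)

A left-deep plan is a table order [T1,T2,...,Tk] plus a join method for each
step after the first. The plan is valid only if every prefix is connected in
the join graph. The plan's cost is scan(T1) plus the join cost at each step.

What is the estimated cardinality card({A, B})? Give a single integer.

4000

Tables in S: A(40), B(500)
Edges inside S: A-B(d=5)
numerator = 40 * 500 = 20000
denominator = 5 = 5
card(S) = 20000 / 5 = 4000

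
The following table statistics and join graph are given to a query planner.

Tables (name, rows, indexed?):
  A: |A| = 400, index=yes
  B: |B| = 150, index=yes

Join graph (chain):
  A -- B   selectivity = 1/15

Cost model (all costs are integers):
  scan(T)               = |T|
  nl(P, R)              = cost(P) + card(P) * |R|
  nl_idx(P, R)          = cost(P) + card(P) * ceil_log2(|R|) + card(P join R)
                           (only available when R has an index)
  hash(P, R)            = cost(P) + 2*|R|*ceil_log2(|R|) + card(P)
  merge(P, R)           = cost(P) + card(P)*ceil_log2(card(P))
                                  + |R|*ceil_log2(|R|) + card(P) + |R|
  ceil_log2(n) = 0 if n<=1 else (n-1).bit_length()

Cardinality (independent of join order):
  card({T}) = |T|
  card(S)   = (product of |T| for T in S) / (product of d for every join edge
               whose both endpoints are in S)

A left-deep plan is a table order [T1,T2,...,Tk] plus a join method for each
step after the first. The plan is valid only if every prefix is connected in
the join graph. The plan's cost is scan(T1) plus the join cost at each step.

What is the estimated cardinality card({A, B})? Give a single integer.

Tables in S: A(400), B(150)
Edges inside S: A-B(d=15)
numerator = 400 * 150 = 60000
denominator = 15 = 15
card(S) = 60000 / 15 = 4000

4000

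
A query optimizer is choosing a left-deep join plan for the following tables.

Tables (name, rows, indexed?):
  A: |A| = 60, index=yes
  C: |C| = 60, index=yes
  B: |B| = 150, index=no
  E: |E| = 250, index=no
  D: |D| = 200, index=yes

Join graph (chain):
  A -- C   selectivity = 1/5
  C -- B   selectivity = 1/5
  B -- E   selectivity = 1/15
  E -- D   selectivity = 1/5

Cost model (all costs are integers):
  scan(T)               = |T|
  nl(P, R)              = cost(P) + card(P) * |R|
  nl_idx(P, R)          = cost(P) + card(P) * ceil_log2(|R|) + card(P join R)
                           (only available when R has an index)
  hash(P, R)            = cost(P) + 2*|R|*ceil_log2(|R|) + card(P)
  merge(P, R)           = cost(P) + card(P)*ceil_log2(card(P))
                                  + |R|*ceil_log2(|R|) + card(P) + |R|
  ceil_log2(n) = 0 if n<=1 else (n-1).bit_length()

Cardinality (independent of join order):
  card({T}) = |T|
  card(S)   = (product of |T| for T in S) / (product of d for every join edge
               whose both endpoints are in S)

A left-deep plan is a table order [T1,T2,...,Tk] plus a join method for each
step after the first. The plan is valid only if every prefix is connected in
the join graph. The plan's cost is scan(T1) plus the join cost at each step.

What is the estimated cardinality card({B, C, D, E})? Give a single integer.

1200000

Tables in S: B(150), C(60), D(200), E(250)
Edges inside S: C-B(d=5), B-E(d=15), E-D(d=5)
numerator = 150 * 60 * 200 * 250 = 450000000
denominator = 5 * 15 * 5 = 375
card(S) = 450000000 / 375 = 1200000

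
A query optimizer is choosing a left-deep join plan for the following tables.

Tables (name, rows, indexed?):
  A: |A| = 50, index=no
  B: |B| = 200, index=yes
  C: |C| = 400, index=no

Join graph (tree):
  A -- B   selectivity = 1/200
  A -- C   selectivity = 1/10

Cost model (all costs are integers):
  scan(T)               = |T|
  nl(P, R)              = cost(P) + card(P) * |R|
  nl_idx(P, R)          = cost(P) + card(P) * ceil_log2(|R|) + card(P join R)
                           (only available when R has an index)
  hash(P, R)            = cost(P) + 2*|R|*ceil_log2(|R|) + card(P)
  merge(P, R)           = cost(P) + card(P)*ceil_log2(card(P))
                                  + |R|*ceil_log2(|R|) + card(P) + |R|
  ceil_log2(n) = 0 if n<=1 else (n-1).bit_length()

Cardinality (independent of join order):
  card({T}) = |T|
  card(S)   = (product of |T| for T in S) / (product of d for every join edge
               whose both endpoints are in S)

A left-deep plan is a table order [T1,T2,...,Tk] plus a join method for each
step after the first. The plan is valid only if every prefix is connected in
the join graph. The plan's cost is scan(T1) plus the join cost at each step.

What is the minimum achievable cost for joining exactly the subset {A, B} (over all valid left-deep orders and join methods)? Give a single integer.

500

Selinger DP over subsets of {A,B}:
  {A}: scan cost=50, card=50
  {B}: scan cost=200, card=200
  {AB}: card=50; try (B,nl_idx)→500, (A,hash)→1000, (B,merge)→2200, (A,merge)→2350, (B,hash)→3300, (B,nl)→10050 …(+1); best=500 via (B,nl_idx)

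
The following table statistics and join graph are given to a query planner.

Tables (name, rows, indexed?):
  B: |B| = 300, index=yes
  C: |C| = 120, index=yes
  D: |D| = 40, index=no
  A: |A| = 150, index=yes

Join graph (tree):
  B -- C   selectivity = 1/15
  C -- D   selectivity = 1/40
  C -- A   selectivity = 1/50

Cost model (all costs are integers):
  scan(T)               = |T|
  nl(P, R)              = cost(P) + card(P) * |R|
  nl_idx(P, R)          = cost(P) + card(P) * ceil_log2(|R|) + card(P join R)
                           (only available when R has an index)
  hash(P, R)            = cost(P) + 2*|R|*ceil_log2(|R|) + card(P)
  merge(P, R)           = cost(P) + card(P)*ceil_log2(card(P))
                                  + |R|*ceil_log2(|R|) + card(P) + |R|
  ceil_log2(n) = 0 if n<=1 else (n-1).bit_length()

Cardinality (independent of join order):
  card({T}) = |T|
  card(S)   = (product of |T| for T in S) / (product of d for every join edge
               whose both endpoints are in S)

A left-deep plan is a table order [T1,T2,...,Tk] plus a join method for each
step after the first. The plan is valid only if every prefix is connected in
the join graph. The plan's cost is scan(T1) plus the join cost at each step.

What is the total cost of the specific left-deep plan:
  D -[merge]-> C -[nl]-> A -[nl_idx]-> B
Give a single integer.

step 1: scan D: cost=40, card=40
step 2: join C via merge
    card(P join C) = 40*120/(40) = 120
    cost = 40 + 40*6 + 120*7 + 40 + 120 = 1280
step 3: join A via nl
    card(P join A) = 120*150/(50) = 360
    cost = 1280 + 120*150 = 19280
step 4: join B via nl_idx
    card(P join B) = 360*300/(15) = 7200
    cost = 19280 + 360*9 + 7200 = 29720

29720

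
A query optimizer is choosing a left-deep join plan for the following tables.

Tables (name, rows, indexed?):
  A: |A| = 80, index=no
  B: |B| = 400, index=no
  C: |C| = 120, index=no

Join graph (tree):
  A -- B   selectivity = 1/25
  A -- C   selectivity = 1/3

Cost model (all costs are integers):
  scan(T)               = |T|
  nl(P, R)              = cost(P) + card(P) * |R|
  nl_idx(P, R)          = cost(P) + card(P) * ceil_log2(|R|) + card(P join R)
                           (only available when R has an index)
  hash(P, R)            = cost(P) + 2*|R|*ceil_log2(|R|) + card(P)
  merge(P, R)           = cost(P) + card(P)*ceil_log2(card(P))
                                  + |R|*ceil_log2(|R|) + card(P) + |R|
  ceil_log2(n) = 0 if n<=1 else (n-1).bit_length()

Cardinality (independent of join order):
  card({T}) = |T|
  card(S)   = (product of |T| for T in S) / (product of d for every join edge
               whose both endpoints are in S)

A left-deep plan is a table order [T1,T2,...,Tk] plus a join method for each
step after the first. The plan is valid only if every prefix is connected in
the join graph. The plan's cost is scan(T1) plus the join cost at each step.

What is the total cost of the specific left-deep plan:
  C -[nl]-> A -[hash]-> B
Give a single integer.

step 1: scan C: cost=120, card=120
step 2: join A via nl
    card(P join A) = 120*80/(3) = 3200
    cost = 120 + 120*80 = 9720
step 3: join B via hash
    card(P join B) = 3200*400/(25) = 51200
    cost = 9720 + 2*400*9 + 3200 = 20120

20120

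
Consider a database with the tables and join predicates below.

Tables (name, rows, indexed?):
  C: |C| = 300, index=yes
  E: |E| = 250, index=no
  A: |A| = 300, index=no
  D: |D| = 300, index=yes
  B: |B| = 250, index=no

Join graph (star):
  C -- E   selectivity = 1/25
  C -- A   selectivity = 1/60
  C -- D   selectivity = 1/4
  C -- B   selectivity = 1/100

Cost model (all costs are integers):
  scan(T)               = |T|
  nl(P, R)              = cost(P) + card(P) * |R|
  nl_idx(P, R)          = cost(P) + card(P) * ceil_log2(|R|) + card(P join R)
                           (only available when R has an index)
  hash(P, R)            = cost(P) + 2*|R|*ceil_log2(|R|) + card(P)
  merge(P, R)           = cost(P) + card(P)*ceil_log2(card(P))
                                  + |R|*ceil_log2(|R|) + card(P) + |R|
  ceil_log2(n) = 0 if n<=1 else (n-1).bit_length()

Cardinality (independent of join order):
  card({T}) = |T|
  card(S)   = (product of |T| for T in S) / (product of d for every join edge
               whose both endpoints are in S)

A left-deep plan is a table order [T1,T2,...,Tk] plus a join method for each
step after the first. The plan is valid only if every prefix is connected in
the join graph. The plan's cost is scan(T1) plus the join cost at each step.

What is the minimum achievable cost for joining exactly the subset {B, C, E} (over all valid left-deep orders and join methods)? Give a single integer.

Selinger DP over subsets of {B,C,E}:
  {C}: scan cost=300, card=300
  {E}: scan cost=250, card=250
  {B}: scan cost=250, card=250
  {CE}: card=3000; try (E,hash)→4600, (C,merge)→5500, (C,nl_idx)→5500, (E,merge)→5550, (C,hash)→5900, (C,nl)→75250 …(+1); best=4600 via (E,hash)
  {BC}: card=750; try (C,nl_idx)→3250, (B,hash)→4600, (C,merge)→5500, (B,merge)→5550, (C,hash)→5900, (C,nl)→75250 …(+1); best=3250 via (C,nl_idx)
  {BCE}: card=7500; try (E,hash)→8000, (B,hash)→11600, (E,merge)→13750, (B,merge)→45850, (E,nl)→190750, (B,nl)→754600; best=8000 via (E,hash)

8000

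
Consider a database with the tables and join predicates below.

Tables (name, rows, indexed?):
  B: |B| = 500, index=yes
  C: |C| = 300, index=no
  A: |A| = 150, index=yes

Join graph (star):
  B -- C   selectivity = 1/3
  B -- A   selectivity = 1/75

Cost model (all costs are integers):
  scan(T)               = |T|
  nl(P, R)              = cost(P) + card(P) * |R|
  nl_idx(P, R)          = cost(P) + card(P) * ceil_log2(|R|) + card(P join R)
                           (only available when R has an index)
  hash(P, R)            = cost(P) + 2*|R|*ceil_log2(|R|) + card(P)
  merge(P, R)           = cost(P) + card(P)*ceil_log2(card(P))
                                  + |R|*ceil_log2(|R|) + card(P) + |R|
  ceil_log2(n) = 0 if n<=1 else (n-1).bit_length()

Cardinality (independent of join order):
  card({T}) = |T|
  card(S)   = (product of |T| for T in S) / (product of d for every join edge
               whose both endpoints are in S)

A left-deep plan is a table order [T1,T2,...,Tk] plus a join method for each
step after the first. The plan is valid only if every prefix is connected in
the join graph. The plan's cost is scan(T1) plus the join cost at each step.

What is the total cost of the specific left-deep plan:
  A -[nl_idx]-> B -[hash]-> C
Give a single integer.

step 1: scan A: cost=150, card=150
step 2: join B via nl_idx
    card(P join B) = 150*500/(75) = 1000
    cost = 150 + 150*9 + 1000 = 2500
step 3: join C via hash
    card(P join C) = 1000*300/(3) = 100000
    cost = 2500 + 2*300*9 + 1000 = 8900

8900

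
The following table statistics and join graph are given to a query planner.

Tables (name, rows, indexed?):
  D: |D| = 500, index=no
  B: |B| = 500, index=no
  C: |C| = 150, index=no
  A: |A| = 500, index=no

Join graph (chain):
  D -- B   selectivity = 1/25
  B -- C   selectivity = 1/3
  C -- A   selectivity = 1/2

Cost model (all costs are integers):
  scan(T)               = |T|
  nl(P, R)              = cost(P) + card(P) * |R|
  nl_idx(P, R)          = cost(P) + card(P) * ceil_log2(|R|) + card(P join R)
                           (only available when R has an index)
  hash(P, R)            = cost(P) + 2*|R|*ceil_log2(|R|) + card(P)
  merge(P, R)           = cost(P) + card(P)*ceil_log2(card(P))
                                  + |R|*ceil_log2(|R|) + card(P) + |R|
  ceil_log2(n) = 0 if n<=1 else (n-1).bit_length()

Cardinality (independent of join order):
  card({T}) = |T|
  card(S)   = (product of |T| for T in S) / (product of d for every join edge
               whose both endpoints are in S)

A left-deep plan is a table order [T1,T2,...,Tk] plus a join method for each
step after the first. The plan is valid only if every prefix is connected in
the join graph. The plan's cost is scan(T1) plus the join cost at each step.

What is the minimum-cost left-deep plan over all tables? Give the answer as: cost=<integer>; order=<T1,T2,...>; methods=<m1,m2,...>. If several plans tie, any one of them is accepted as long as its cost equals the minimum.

cost=531400; order=B,D,C,A; methods=hash,hash,hash

Selinger DP (subsets sized 1..n):
  {D}: scan cost=500, card=500
  {B}: scan cost=500, card=500
  {C}: scan cost=150, card=150
  {A}: scan cost=500, card=500
  {BD}: card=10000; try (D,hash)→10000, (B,hash)→10000, (D,merge)→10500, (B,merge)→10500, (D,nl)→250500, (B,nl)→250500; best=10000 via (D,hash)
  {BC}: card=25000; try (C,hash)→3400, (B,merge)→6500, (C,merge)→6850, (B,hash)→9300, (B,nl)→75150, (C,nl)→75500; best=3400 via (C,hash)
  {AC}: card=37500; try (C,hash)→3400, (A,merge)→6500, (C,merge)→6850, (A,hash)→9300, (A,nl)→75150, (C,nl)→75500; best=3400 via (C,hash)
  {BCD}: card=500000; try (C,hash)→22400, (D,hash)→37400, (C,merge)→161350, (D,merge)→408400, (C,nl)→1510000, (D,nl)→12503400; best=22400 via (C,hash)
  {ABC}: card=6250000; try (A,hash)→37400, (B,hash)→49900, (A,merge)→408400, (B,merge)→645900, (A,nl)→12503400, (B,nl)→18753400; best=37400 via (A,hash)
  {ABCD}: card=125000000; try (A,hash)→531400, (D,hash)→6296400, (A,merge)→10027400, (D,merge)→150042400, (A,nl)→250022400, (D,nl)→3125037400; best=531400 via (A,hash)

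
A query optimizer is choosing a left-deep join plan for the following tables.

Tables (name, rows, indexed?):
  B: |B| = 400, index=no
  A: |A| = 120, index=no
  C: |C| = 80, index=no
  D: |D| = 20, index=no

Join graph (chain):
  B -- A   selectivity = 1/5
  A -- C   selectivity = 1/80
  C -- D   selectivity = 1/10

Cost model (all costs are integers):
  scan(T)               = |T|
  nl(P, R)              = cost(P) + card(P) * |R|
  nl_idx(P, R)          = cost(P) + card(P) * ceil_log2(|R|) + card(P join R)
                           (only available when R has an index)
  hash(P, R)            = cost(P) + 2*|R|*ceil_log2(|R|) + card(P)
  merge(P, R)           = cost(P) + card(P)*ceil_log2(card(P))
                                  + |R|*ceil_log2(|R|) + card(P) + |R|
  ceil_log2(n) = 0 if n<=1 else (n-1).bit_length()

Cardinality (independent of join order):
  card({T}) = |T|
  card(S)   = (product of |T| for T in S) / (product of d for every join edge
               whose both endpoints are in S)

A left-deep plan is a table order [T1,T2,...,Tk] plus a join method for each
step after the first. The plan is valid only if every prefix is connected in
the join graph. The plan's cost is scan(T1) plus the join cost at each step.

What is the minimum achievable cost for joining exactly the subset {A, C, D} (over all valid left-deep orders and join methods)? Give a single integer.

Selinger DP over subsets of {A,C,D}:
  {A}: scan cost=120, card=120
  {C}: scan cost=80, card=80
  {D}: scan cost=20, card=20
  {AC}: card=120; try (C,hash)→1360, (A,merge)→1680, (C,merge)→1720, (A,hash)→1840, (A,nl)→9680, (C,nl)→9720; best=1360 via (C,hash)
  {CD}: card=160; try (D,hash)→360, (C,merge)→780, (D,merge)→840, (C,hash)→1160, (C,nl)→1620, (D,nl)→1680; best=360 via (D,hash)
  {ACD}: card=240; try (D,hash)→1680, (A,hash)→2200, (D,merge)→2440, (A,merge)→2760, (D,nl)→3760, (A,nl)→19560; best=1680 via (D,hash)

1680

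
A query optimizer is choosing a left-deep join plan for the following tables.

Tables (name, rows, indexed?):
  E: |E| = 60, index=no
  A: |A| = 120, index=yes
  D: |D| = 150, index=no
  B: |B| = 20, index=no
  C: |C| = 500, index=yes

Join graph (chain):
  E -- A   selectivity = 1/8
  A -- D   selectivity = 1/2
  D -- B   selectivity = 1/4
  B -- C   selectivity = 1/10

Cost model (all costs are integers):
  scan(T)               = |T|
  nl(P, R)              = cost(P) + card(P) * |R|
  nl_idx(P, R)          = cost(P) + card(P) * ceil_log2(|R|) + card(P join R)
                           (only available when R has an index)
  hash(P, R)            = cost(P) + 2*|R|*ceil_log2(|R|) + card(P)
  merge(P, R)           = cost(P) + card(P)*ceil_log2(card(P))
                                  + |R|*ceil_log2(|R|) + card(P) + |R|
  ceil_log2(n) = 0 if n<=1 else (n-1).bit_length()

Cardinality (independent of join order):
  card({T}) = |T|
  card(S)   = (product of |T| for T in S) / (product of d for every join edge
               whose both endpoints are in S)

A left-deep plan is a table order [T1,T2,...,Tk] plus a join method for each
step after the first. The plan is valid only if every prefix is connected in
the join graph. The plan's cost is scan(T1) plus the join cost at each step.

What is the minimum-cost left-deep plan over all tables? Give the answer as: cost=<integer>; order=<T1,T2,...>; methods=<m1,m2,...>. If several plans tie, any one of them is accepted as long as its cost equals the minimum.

cost=395150; order=D,B,A,E,C; methods=hash,hash,hash,hash

Selinger DP (subsets sized 1..n):
  {E}: scan cost=60, card=60
  {A}: scan cost=120, card=120
  {D}: scan cost=150, card=150
  {B}: scan cost=20, card=20
  {C}: scan cost=500, card=500
  {AE}: card=900; try (E,hash)→960, (A,nl_idx)→1380, (A,merge)→1440, (E,merge)→1500, (A,hash)→1800, (A,nl)→7260 …(+1); best=960 via (E,hash)
  {AD}: card=9000; try (A,hash)→1980, (D,merge)→2430, (A,merge)→2460, (D,hash)→2640, (A,nl_idx)→10200, (D,nl)→18120 …(+1); best=1980 via (A,hash)
  {BD}: card=750; try (B,hash)→500, (D,merge)→1490, (B,merge)→1620, (D,hash)→2440, (D,nl)→3020, (B,nl)→3150; best=500 via (B,hash)
  {BC}: card=1000; try (C,nl_idx)→1200, (B,hash)→1200, (C,merge)→5140, (B,merge)→5620, (C,hash)→9040, (C,nl)→10020 …(+1); best=1200 via (C,nl_idx)
  {ADE}: card=67500; try (D,hash)→4260, (E,hash)→11700, (D,merge)→12210, (D,nl)→135960, (E,merge)→137400, (E,nl)→541980; best=4260 via (D,hash)
  {ABD}: card=45000; try (A,hash)→2930, (A,merge)→9710, (B,hash)→11180, (A,nl_idx)→50750, (A,nl)→90500, (B,merge)→137100 …(+1); best=2930 via (A,hash)
  {BCD}: card=37500; try (D,hash)→4600, (C,hash)→10250, (D,merge)→13550, (C,merge)→13750, (C,nl_idx)→44750, (D,nl)→151200 …(+1); best=4600 via (D,hash)
  {ABDE}: card=337500; try (E,hash)→48650, (B,hash)→71960, (E,merge)→768350, (B,merge)→1219380, (B,nl)→1354260, (E,nl)→2702930; best=48650 via (E,hash)
  {ABCD}: card=2250000; try (A,hash)→43780, (C,hash)→56930, (A,merge)→643060, (C,merge)→772930, (A,nl_idx)→2517100, (C,nl_idx)→2657930 …(+2); best=43780 via (A,hash)
  {ABCDE}: card=16875000; try (C,hash)→395150, (E,hash)→2294500, (C,merge)→6803650, (C,nl_idx)→19961150, (E,merge)→51794200, (E,nl)→135043780 …(+1); best=395150 via (C,hash)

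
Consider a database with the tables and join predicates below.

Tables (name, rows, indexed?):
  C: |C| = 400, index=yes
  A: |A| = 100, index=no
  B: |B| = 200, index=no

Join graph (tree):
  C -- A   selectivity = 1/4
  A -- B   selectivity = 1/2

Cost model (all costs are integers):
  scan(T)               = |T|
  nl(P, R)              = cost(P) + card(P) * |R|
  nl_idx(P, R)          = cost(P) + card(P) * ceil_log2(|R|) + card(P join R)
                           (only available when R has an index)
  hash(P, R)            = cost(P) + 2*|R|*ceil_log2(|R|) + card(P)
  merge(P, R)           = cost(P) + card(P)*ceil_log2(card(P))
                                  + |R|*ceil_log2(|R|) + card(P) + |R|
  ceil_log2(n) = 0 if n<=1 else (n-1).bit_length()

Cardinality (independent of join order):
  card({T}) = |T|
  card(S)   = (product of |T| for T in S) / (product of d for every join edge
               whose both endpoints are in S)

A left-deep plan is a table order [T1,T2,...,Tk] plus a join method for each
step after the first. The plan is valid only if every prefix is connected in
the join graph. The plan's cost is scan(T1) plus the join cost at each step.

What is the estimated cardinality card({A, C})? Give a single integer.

Tables in S: A(100), C(400)
Edges inside S: C-A(d=4)
numerator = 100 * 400 = 40000
denominator = 4 = 4
card(S) = 40000 / 4 = 10000

10000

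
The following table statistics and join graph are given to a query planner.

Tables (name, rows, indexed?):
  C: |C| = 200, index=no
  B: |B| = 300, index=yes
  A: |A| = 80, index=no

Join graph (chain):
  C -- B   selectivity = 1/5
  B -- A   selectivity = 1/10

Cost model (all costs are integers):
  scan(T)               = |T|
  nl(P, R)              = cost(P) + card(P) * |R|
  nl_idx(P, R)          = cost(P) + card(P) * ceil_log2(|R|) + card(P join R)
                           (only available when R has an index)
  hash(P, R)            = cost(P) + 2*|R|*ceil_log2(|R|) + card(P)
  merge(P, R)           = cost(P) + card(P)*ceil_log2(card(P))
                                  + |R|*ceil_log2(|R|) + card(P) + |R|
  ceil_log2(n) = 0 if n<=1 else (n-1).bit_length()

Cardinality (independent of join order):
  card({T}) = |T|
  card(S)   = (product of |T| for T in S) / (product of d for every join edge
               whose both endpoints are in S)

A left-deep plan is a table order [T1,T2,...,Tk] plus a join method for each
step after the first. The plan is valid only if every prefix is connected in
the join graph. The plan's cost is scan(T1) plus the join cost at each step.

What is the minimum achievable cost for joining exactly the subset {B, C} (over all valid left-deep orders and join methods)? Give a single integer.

3800

Selinger DP over subsets of {B,C}:
  {C}: scan cost=200, card=200
  {B}: scan cost=300, card=300
  {BC}: card=12000; try (C,hash)→3800, (B,merge)→5000, (C,merge)→5100, (B,hash)→5800, (B,nl_idx)→14000, (B,nl)→60200 …(+1); best=3800 via (C,hash)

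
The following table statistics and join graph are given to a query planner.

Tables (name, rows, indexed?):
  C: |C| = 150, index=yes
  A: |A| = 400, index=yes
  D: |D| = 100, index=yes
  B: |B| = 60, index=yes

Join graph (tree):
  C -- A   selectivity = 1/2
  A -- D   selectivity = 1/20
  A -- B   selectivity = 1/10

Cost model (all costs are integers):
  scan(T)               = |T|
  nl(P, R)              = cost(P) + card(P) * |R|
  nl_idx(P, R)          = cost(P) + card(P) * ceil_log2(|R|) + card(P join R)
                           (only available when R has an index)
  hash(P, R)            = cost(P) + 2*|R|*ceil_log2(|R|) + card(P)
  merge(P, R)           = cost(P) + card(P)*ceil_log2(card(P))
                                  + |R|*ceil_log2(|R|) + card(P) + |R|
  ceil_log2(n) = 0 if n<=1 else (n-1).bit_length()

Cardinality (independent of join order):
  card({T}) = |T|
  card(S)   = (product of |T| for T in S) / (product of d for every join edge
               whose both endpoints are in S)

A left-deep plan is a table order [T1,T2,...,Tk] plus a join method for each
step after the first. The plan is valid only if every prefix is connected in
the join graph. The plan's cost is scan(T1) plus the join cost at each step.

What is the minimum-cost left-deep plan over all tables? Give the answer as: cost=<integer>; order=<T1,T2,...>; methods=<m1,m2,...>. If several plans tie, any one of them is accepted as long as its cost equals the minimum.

Selinger DP (subsets sized 1..n):
  {C}: scan cost=150, card=150
  {A}: scan cost=400, card=400
  {D}: scan cost=100, card=100
  {B}: scan cost=60, card=60
  {AC}: card=30000; try (C,hash)→3200, (A,merge)→5500, (C,merge)→5750, (A,hash)→7500, (A,nl_idx)→31500, (C,nl_idx)→33600 …(+2); best=3200 via (C,hash)
  {AD}: card=2000; try (D,hash)→2200, (A,nl_idx)→3000, (A,merge)→4900, (D,merge)→5200, (D,nl_idx)→5200, (A,hash)→7400 …(+2); best=2200 via (D,hash)
  {AB}: card=2400; try (B,hash)→1520, (A,nl_idx)→3000, (A,merge)→4480, (B,merge)→4820, (B,nl_idx)→5200, (A,hash)→7320 …(+2); best=1520 via (B,hash)
  {ACD}: card=150000; try (C,hash)→6600, (C,merge)→27550, (D,hash)→34600, (C,nl_idx)→168200, (C,nl)→302200, (D,nl_idx)→363200 …(+2); best=6600 via (C,hash)
  {ABC}: card=180000; try (C,hash)→6320, (B,hash)→33920, (C,merge)→34070, (C,nl_idx)→200720, (C,nl)→361520, (B,nl_idx)→363200 …(+2); best=6320 via (C,hash)
  {ABD}: card=12000; try (B,hash)→4920, (D,hash)→5320, (B,nl_idx)→26200, (B,merge)→26620, (D,nl_idx)→30320, (D,merge)→33520 …(+2); best=4920 via (B,hash)
  {ABCD}: card=900000; try (C,hash)→19320, (B,hash)→157320, (C,merge)→186270, (D,hash)→187720, (C,nl_idx)→1000920, (C,nl)→1804920 …(+6); best=19320 via (C,hash)

cost=19320; order=A,D,B,C; methods=hash,hash,hash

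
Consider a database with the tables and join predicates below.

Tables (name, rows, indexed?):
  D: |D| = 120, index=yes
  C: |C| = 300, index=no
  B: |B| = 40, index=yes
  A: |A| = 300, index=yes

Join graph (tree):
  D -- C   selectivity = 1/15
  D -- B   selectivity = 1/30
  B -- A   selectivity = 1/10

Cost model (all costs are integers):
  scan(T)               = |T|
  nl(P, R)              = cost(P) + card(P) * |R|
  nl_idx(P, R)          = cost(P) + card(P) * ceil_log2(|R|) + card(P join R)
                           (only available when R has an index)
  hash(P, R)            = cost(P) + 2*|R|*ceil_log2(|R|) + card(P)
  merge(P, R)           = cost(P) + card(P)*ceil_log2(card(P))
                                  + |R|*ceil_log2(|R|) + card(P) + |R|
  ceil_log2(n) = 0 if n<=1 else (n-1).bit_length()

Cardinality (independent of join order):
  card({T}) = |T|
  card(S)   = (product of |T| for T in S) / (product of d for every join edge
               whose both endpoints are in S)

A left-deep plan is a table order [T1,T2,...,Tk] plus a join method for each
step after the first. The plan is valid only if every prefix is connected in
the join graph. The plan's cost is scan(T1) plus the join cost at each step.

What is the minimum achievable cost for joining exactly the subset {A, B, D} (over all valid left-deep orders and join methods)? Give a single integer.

3960

Selinger DP over subsets of {A,B,D}:
  {D}: scan cost=120, card=120
  {B}: scan cost=40, card=40
  {A}: scan cost=300, card=300
  {BD}: card=160; try (D,nl_idx)→480, (B,hash)→720, (B,nl_idx)→1000, (D,merge)→1280, (B,merge)→1360, (D,hash)→1760 …(+2); best=480 via (D,nl_idx)
  {AB}: card=1200; try (B,hash)→1080, (A,nl_idx)→1600, (B,nl_idx)→3300, (A,merge)→3320, (B,merge)→3580, (A,hash)→5480 …(+2); best=1080 via (B,hash)
  {ABD}: card=4800; try (D,hash)→3960, (A,merge)→4920, (A,hash)→6040, (A,nl_idx)→6720, (D,nl_idx)→14280, (D,merge)→16440 …(+2); best=3960 via (D,hash)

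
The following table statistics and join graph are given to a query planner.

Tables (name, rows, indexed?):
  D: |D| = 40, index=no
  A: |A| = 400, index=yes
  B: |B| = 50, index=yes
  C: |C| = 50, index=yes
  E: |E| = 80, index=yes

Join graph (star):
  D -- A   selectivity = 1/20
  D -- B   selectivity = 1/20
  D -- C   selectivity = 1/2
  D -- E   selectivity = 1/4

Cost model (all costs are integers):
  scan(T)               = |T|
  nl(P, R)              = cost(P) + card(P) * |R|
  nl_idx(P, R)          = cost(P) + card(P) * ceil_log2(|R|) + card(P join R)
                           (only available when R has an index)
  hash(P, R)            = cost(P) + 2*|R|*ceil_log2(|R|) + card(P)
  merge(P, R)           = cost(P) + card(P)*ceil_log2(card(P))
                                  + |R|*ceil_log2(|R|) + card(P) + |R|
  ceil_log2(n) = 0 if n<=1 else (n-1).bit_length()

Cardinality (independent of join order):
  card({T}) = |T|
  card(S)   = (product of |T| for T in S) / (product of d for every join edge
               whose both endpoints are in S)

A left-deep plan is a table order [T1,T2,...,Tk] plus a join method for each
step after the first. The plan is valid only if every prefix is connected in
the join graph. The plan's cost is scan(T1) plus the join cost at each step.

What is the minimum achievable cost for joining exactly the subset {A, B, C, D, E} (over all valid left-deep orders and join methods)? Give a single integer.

Selinger DP over subsets of {A,B,C,D,E}:
  {D}: scan cost=40, card=40
  {A}: scan cost=400, card=400
  {B}: scan cost=50, card=50
  {C}: scan cost=50, card=50
  {E}: scan cost=80, card=80
  {AD}: card=800; try (A,nl_idx)→1200, (D,hash)→1280, (A,merge)→4320, (D,merge)→4680, (A,hash)→7280, (A,nl)→16040 …(+1); best=1200 via (A,nl_idx)
  {BD}: card=100; try (B,nl_idx)→380, (D,hash)→580, (B,merge)→670, (D,merge)→680, (B,hash)→680, (B,nl)→2040 …(+1); best=380 via (B,nl_idx)
  {CD}: card=1000; try (D,hash)→580, (C,merge)→670, (D,merge)→680, (C,hash)→680, (C,nl_idx)→1280, (C,nl)→2040 …(+1); best=580 via (D,hash)
  {DE}: card=800; try (D,hash)→640, (E,merge)→960, (D,merge)→1000, (E,nl_idx)→1120, (E,hash)→1200, (E,nl)→3240 …(+1); best=640 via (D,hash)
  {ABD}: card=2000; try (B,hash)→2600, (A,nl_idx)→3280, (A,merge)→5180, (A,hash)→7680, (B,nl_idx)→8000, (B,merge)→10350 …(+2); best=2600 via (B,hash)
  {ACD}: card=20000; try (C,hash)→2600, (A,hash)→8780, (C,merge)→10350, (A,merge)→15580, (C,nl_idx)→26000, (A,nl_idx)→29580 …(+2); best=2600 via (C,hash)
  {ADE}: card=16000; try (E,hash)→3120, (A,hash)→8640, (E,merge)→10640, (A,merge)→13440, (E,nl_idx)→22800, (A,nl_idx)→23840 …(+2); best=3120 via (E,hash)
  {BCD}: card=2500; try (C,hash)→1080, (C,merge)→1530, (B,hash)→2180, (C,nl_idx)→3480, (C,nl)→5380, (B,nl_idx)→9080 …(+2); best=1080 via (C,hash)
  {BDE}: card=2000; try (E,hash)→1600, (E,merge)→1820, (B,hash)→2040, (E,nl_idx)→3080, (B,nl_idx)→7440, (E,nl)→8380 …(+2); best=1600 via (E,hash)
  {CDE}: card=20000; try (C,hash)→2040, (E,hash)→2700, (C,merge)→9790, (E,merge)→12220, (C,nl_idx)→25440, (E,nl_idx)→27580 …(+2); best=2040 via (C,hash)
  {ABCD}: card=50000; try (C,hash)→5200, (A,hash)→10780, (B,hash)→23200, (C,merge)→26950, (A,merge)→37580, (C,nl_idx)→64600 …(+6); best=5200 via (C,hash)
  {ABDE}: card=40000; try (E,hash)→5720, (A,hash)→10800, (B,hash)→19720, (E,merge)→27240, (A,merge)→29600, (E,nl_idx)→56600 …(+6); best=5720 via (E,hash)
  {ACDE}: card=400000; try (C,hash)→19720, (E,hash)→23720, (A,hash)→29240, (C,merge)→243470, (E,merge)→323240, (A,merge)→326040 …(+6); best=19720 via (C,hash)
  {BCDE}: card=50000; try (C,hash)→4200, (E,hash)→4700, (B,hash)→22640, (C,merge)→25950, (E,merge)→34220, (C,nl_idx)→63600 …(+6); best=4200 via (C,hash)
  {ABCDE}: card=1000000; try (C,hash)→46320, (E,hash)→56320, (A,hash)→61400, (B,hash)→420320, (C,merge)→686070, (E,merge)→855840 …(+10); best=46320 via (C,hash)

46320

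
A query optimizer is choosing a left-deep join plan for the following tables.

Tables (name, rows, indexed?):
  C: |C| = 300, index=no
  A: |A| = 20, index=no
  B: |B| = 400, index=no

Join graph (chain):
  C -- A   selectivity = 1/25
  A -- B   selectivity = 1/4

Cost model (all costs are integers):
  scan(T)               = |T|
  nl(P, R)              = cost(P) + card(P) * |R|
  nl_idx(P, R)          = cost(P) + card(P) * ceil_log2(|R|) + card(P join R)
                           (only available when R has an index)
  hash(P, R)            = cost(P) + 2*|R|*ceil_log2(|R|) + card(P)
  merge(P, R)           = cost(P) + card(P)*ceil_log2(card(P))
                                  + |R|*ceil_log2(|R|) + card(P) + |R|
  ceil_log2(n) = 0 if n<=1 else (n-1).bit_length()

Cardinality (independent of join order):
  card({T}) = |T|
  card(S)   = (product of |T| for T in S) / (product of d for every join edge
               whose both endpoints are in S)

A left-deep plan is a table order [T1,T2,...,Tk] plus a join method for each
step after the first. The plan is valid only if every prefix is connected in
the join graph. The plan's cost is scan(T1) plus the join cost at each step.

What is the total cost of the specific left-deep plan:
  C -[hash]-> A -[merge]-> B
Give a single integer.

step 1: scan C: cost=300, card=300
step 2: join A via hash
    card(P join A) = 300*20/(25) = 240
    cost = 300 + 2*20*5 + 300 = 800
step 3: join B via merge
    card(P join B) = 240*400/(4) = 24000
    cost = 800 + 240*8 + 400*9 + 240 + 400 = 6960

6960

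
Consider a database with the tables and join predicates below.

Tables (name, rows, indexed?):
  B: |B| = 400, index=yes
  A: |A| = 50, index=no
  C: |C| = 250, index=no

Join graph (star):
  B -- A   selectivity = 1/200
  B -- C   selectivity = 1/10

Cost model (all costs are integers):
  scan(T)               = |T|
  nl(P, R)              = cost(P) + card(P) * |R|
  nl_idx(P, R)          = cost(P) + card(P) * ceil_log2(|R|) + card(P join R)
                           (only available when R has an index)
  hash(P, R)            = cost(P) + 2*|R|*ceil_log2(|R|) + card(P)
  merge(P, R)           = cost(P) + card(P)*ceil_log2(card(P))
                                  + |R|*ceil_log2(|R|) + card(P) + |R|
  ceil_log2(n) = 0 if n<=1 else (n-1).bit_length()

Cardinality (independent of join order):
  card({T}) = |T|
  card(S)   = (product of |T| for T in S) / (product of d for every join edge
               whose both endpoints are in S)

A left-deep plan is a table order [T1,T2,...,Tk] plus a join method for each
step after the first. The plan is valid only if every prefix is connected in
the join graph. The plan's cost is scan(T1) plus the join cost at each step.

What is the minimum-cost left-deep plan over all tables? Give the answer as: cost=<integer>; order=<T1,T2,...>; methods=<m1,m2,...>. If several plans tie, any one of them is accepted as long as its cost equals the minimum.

cost=3650; order=A,B,C; methods=nl_idx,merge

Selinger DP (subsets sized 1..n):
  {B}: scan cost=400, card=400
  {A}: scan cost=50, card=50
  {C}: scan cost=250, card=250
  {AB}: card=100; try (B,nl_idx)→600, (A,hash)→1400, (B,merge)→4400, (A,merge)→4750, (B,hash)→7300, (B,nl)→20050 …(+1); best=600 via (B,nl_idx)
  {BC}: card=10000; try (C,hash)→4800, (B,merge)→6500, (C,merge)→6650, (B,hash)→7700, (B,nl_idx)→12500, (B,nl)→100250 …(+1); best=4800 via (C,hash)
  {ABC}: card=2500; try (C,merge)→3650, (C,hash)→4700, (A,hash)→15400, (C,nl)→25600, (A,merge)→155150, (A,nl)→504800; best=3650 via (C,merge)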